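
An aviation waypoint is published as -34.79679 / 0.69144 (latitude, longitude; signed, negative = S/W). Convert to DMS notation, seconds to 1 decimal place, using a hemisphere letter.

34°47′48.4″ S, 0°41′29.2″ E

Latitude is negative → S; |value| = 34.796790
φ: whole degrees 34; 47.80740′ → 47′ and 48.444″
Lon: 0.691440 × 60 = 41.48640′ → 41′, remainder × 60 = 29.184″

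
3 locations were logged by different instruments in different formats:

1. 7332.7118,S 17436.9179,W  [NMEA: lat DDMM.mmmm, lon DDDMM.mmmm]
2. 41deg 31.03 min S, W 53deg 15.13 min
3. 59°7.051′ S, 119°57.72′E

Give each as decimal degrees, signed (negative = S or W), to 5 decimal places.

Point 1:
  Lat: split at 2 digits → 73° and 32.7118′; 73 + 32.7118/60 = 73.545197
  hemisphere S, so the sign is −
  Lon: degrees = first 3 digits = 174, minutes = 36.9179; 174 + 36.9179/60 = 174.615298
  hemisphere W, so the sign is −
Point 2:
  Lat: 41 + 31.03/60 = 41.517167
  S ⇒ negate
  Longitude: 53 + 15.13/60 = 53.252167
  W ⇒ negate
Point 3:
  Lat: 59 + 7.051/60 = 59.117517
  S → negative
  λ: 119 + 57.72/60 = 119.962000
  E → positive

1. -73.54520, -174.61530
2. -41.51717, -53.25217
3. -59.11752, 119.96200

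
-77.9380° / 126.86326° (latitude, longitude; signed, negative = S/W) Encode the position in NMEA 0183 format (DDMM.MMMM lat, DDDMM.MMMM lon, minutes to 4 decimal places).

7756.2800,S / 12651.7956,E

Latitude is negative → S; |value| = 77.938000
Latitude: 77° + 0.938000 × 60 = 77° 56.280000′
Lon: minutes = (126.863260 − 126) × 60 = 51.795600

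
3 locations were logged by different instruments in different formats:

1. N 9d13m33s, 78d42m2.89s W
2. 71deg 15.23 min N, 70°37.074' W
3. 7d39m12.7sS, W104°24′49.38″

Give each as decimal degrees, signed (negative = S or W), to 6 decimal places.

1. 9.225833, -78.700803
2. 71.253833, -70.617900
3. -7.653528, -104.413717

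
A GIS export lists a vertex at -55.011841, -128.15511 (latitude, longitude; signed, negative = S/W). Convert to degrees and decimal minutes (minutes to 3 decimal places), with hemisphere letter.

Latitude is negative → S; |value| = 55.011841
Lat: minutes = (55.011841 − 55) × 60 = 0.71046
Longitude is negative → W; |value| = 128.155110
Lon: fractional part 0.155110 → 9.30660 minutes

55° 0.710′ S, 128° 9.307′ W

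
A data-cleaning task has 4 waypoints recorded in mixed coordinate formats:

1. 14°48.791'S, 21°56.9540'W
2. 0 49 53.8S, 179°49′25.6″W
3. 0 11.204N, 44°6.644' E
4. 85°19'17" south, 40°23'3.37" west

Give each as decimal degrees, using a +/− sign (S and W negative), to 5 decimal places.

1. -14.81318, -21.94923
2. -0.83161, -179.82378
3. 0.18673, 44.11073
4. -85.32139, -40.38427

Point 1:
  φ: 48.791′ = 0.813183°; total 14.813183
  S ⇒ negate
  Lon: 21 + 56.954/60 = 21.949233
  hemisphere W, so the sign is −
Point 2:
  Lat: 0 + 49/60 + 53.8/3600 = 0.831611
  S → negative
  Lon: 179° + 49/60 + 25.6/3600 = 179 + 0.816667 + 0.007111 = 179.823778
  W ⇒ negate
Point 3:
  Lat: 0 + 11.204/60 = 0.186733
  N ⇒ keep positive
  Longitude: 6.644′ = 0.110733°; total 44.110733
  E ⇒ keep positive
Point 4:
  Lat: 85° + 19/60 + 17/3600 = 85 + 0.316667 + 0.004722 = 85.321389
  hemisphere S, so the sign is −
  Longitude: 40° + 23/60 + 3.37/3600 = 40 + 0.383333 + 0.000936 = 40.384269
  W ⇒ negate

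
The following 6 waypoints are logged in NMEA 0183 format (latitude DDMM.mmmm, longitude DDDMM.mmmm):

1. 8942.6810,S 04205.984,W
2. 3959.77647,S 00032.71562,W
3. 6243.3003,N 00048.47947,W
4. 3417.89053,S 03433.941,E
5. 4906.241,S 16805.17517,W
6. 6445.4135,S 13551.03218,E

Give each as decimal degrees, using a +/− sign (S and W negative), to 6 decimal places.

1. -89.711350, -42.099733
2. -39.996275, -0.545260
3. 62.721672, -0.807991
4. -34.298176, 34.565683
5. -49.104017, -168.086253
6. -64.756892, 135.850536

Point 1:
  Lat: degrees = first 2 digits = 89, minutes = 42.681; 89 + 42.681/60 = 89.7113500
  S → negative
  Lon: degrees = first 3 digits = 42, minutes = 5.984; 42 + 5.984/60 = 42.0997333
  W → negative
Point 2:
  Latitude: degrees = first 2 digits = 39, minutes = 59.77647; 39 + 59.77647/60 = 39.9962745
  hemisphere S, so the sign is −
  λ: split at 3 digits → 000° and 32.71562′; 0 + 32.71562/60 = 0.5452603
  W ⇒ negate
Point 3:
  Lat: split at 2 digits → 62° and 43.3003′; 62 + 43.3003/60 = 62.7216717
  N ⇒ keep positive
  λ: degrees = first 3 digits = 0, minutes = 48.47947; 0 + 48.47947/60 = 0.8079912
  hemisphere W, so the sign is −
Point 4:
  Latitude: degrees = first 2 digits = 34, minutes = 17.89053; 34 + 17.89053/60 = 34.2981755
  S ⇒ negate
  Lon: degrees = first 3 digits = 34, minutes = 33.941; 34 + 33.941/60 = 34.5656833
  E ⇒ keep positive
Point 5:
  Lat: split at 2 digits → 49° and 6.241′; 49 + 6.241/60 = 49.1040167
  S → negative
  Lon: degrees = first 3 digits = 168, minutes = 5.17517; 168 + 5.17517/60 = 168.0862528
  W ⇒ negate
Point 6:
  φ: split at 2 digits → 64° and 45.4135′; 64 + 45.4135/60 = 64.7568917
  hemisphere S, so the sign is −
  λ: split at 3 digits → 135° and 51.03218′; 135 + 51.03218/60 = 135.8505363
  E → positive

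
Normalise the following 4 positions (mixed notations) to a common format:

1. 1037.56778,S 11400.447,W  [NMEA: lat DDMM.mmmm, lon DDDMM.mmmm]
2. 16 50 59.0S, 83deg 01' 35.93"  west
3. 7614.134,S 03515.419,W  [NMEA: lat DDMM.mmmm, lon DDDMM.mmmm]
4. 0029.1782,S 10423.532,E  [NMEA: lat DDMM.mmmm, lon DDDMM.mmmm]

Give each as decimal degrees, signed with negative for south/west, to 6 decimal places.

Point 1:
  Lat: degrees = first 2 digits = 10, minutes = 37.56778; 10 + 37.56778/60 = 10.6261297
  S → negative
  Longitude: degrees = first 3 digits = 114, minutes = 0.447; 114 + 0.447/60 = 114.0074500
  W → negative
Point 2:
  φ: 50′ + 59″ = 50.98333′; 16 + 50.98333/60 = 16.8497222
  S ⇒ negate
  Lon: 83° + 1/60 + 35.93/3600 = 83 + 0.016667 + 0.009981 = 83.0266472
  W → negative
Point 3:
  Latitude: degrees = first 2 digits = 76, minutes = 14.134; 76 + 14.134/60 = 76.2355667
  S → negative
  Lon: degrees = first 3 digits = 35, minutes = 15.419; 35 + 15.419/60 = 35.2569833
  W ⇒ negate
Point 4:
  φ: split at 2 digits → 00° and 29.1782′; 0 + 29.1782/60 = 0.4863033
  S → negative
  Lon: split at 3 digits → 104° and 23.532′; 104 + 23.532/60 = 104.3922000
  E ⇒ keep positive

1. -10.626130, -114.007450
2. -16.849722, -83.026647
3. -76.235567, -35.256983
4. -0.486303, 104.392200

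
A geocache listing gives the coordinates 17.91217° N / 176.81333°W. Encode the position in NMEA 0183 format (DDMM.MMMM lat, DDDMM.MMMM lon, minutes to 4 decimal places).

1754.7302,N / 17648.7998,W

Latitude: minutes = (17.912170 − 17) × 60 = 54.730200
Lon: 176° + 0.813330 × 60 = 176° 48.799800′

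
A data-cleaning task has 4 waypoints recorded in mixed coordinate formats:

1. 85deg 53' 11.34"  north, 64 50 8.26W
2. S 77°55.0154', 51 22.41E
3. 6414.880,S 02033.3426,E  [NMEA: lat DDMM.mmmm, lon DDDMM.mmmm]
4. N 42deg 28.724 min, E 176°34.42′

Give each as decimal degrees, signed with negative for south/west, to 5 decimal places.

Point 1:
  φ: 53′ + 11.34″ = 53.18900′; 85 + 53.18900/60 = 85.886483
  N → positive
  λ: 50′ + 8.26″ = 50.13767′; 64 + 50.13767/60 = 64.835628
  W → negative
Point 2:
  Lat: 77 + 55.0154/60 = 77.916923
  S ⇒ negate
  Longitude: 51 + 22.41/60 = 51.373500
  E ⇒ keep positive
Point 3:
  Latitude: degrees = first 2 digits = 64, minutes = 14.88; 64 + 14.88/60 = 64.248000
  hemisphere S, so the sign is −
  λ: split at 3 digits → 020° and 33.3426′; 20 + 33.3426/60 = 20.555710
  E → positive
Point 4:
  φ: 28.724′ = 0.478733°; total 42.478733
  N → positive
  Longitude: 176 + 34.42/60 = 176.573667
  E ⇒ keep positive

1. 85.88648, -64.83563
2. -77.91692, 51.37350
3. -64.24800, 20.55571
4. 42.47873, 176.57367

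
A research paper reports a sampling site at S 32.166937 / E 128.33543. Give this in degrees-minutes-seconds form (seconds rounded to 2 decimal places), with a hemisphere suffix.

32°10′0.97″ S, 128°20′7.55″ E

Latitude: 0.166937 × 60 = 10.01622′ → 10′, remainder × 60 = 0.9732″
λ: 0.335430 × 60 = 20.12580′ → 20′, remainder × 60 = 7.5480″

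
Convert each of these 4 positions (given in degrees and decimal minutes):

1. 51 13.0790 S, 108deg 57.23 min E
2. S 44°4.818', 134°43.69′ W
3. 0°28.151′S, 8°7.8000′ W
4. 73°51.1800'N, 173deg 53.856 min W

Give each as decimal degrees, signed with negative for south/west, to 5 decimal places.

Point 1:
  Lat: 51 + 13.079/60 = 51.217983
  hemisphere S, so the sign is −
  Lon: 57.23′ = 0.953833°; total 108.953833
  E ⇒ keep positive
Point 2:
  φ: 4.818′ = 0.080300°; total 44.080300
  S ⇒ negate
  Longitude: 43.69′ = 0.728167°; total 134.728167
  W ⇒ negate
Point 3:
  Latitude: 28.151′ = 0.469183°; total 0.469183
  hemisphere S, so the sign is −
  Lon: 7.8′ = 0.130000°; total 8.130000
  W ⇒ negate
Point 4:
  Latitude: 51.18′ = 0.853000°; total 73.853000
  N → positive
  Longitude: 173 + 53.856/60 = 173.897600
  hemisphere W, so the sign is −

1. -51.21798, 108.95383
2. -44.08030, -134.72817
3. -0.46918, -8.13000
4. 73.85300, -173.89760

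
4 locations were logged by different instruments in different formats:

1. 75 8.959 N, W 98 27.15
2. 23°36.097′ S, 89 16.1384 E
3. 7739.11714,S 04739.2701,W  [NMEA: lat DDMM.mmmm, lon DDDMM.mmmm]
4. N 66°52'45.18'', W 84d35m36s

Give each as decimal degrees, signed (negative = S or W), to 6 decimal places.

Point 1:
  Lat: 75 + 8.959/60 = 75.1493167
  N ⇒ keep positive
  Lon: 27.15′ = 0.452500°; total 98.4525000
  W ⇒ negate
Point 2:
  φ: 23 + 36.097/60 = 23.6016167
  S ⇒ negate
  λ: 16.1384′ = 0.268973°; total 89.2689733
  E → positive
Point 3:
  Lat: degrees = first 2 digits = 77, minutes = 39.11714; 77 + 39.11714/60 = 77.6519523
  hemisphere S, so the sign is −
  Longitude: degrees = first 3 digits = 47, minutes = 39.2701; 47 + 39.2701/60 = 47.6545017
  hemisphere W, so the sign is −
Point 4:
  Latitude: 52′ + 45.18″ = 52.75300′; 66 + 52.75300/60 = 66.8792167
  N → positive
  λ: 35′ + 36″ = 35.60000′; 84 + 35.60000/60 = 84.5933333
  W ⇒ negate

1. 75.149317, -98.452500
2. -23.601617, 89.268973
3. -77.651952, -47.654502
4. 66.879217, -84.593333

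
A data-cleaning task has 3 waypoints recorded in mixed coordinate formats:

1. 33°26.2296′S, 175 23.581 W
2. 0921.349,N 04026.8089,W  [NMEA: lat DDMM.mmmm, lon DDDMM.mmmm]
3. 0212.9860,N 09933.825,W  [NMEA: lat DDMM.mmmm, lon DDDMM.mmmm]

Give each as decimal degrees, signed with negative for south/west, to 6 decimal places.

1. -33.437160, -175.393017
2. 9.355817, -40.446815
3. 2.216433, -99.563750

Point 1:
  φ: 33 + 26.2296/60 = 33.4371600
  S ⇒ negate
  λ: 175 + 23.581/60 = 175.3930167
  hemisphere W, so the sign is −
Point 2:
  Latitude: split at 2 digits → 09° and 21.349′; 9 + 21.349/60 = 9.3558167
  N → positive
  Lon: split at 3 digits → 040° and 26.8089′; 40 + 26.8089/60 = 40.4468150
  hemisphere W, so the sign is −
Point 3:
  Latitude: degrees = first 2 digits = 2, minutes = 12.986; 2 + 12.986/60 = 2.2164333
  N ⇒ keep positive
  λ: degrees = first 3 digits = 99, minutes = 33.825; 99 + 33.825/60 = 99.5637500
  hemisphere W, so the sign is −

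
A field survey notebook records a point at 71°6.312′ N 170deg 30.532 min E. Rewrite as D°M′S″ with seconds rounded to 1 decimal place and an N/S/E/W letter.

71°06′18.7″ N, 170°30′31.9″ E

Lat: fractional minutes 0.31200 × 60 = 18.720″
Lon: fractional minutes 0.53200 × 60 = 31.920″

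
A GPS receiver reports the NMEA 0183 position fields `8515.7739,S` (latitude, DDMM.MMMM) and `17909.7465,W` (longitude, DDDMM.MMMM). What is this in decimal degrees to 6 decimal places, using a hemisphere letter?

85.262898° S, 179.162442° W

Latitude: split at 2 digits → 85° and 15.7739′; 85 + 15.7739/60 = 85.2628983
Lon: split at 3 digits → 179° and 9.7465′; 179 + 9.7465/60 = 179.1624417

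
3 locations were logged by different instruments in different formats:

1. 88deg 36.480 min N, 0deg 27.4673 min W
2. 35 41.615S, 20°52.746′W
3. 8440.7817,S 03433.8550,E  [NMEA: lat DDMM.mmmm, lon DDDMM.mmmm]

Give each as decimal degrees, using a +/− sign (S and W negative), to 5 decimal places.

1. 88.60800, -0.45779
2. -35.69358, -20.87910
3. -84.67970, 34.56425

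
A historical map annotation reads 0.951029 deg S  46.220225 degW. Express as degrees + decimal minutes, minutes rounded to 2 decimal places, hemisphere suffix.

φ: minutes = (0.951029 − 0) × 60 = 57.0617
Longitude: 46° + 0.220225 × 60 = 46° 13.2135′

0° 57.06′ S, 46° 13.21′ W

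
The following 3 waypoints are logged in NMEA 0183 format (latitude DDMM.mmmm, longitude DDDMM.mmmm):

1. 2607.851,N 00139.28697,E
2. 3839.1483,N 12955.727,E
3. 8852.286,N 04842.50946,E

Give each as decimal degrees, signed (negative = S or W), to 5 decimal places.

Point 1:
  Latitude: degrees = first 2 digits = 26, minutes = 7.851; 26 + 7.851/60 = 26.130850
  N → positive
  λ: degrees = first 3 digits = 1, minutes = 39.28697; 1 + 39.28697/60 = 1.654783
  E ⇒ keep positive
Point 2:
  Latitude: degrees = first 2 digits = 38, minutes = 39.1483; 38 + 39.1483/60 = 38.652472
  N ⇒ keep positive
  Longitude: degrees = first 3 digits = 129, minutes = 55.727; 129 + 55.727/60 = 129.928783
  E → positive
Point 3:
  φ: degrees = first 2 digits = 88, minutes = 52.286; 88 + 52.286/60 = 88.871433
  N → positive
  Lon: degrees = first 3 digits = 48, minutes = 42.50946; 48 + 42.50946/60 = 48.708491
  E → positive

1. 26.13085, 1.65478
2. 38.65247, 129.92878
3. 88.87143, 48.70849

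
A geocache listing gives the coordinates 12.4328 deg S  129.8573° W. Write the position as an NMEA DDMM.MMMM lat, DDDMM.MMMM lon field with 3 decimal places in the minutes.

1225.968,S / 12951.438,W

Lat: 12° + 0.432800 × 60 = 12° 25.96800′
Longitude: minutes = (129.857300 − 129) × 60 = 51.43800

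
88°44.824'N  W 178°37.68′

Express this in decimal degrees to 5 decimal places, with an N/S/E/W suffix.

φ: 44.824′ = 0.747067°; total 88.747067
Lon: 37.68′ = 0.628000°; total 178.628000

88.74707° N, 178.62800° W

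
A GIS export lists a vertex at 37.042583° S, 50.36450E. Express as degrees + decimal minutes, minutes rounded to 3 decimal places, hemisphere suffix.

Latitude: 37° + 0.042583 × 60 = 37° 2.55498′
Longitude: minutes = (50.364500 − 50) × 60 = 21.87000

37° 2.555′ S, 50° 21.870′ E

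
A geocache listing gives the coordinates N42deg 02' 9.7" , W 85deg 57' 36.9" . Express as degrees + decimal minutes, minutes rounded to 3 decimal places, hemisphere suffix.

42° 2.162′ N, 85° 57.615′ W

φ: seconds/60 = 0.16167; minutes = 2 + 0.16167 = 2.16167
Longitude: 57 + 36.9/60 = 57.61500′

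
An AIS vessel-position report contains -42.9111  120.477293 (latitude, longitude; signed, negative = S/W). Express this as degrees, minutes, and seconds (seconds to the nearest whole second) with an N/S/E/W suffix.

Latitude is negative → S; |value| = 42.911100
φ: 0.911100° → 54.66600′; 0.66600 × 60 = 39.96″
Longitude: 0.477293 × 60 = 28.63758′ → 28′, remainder × 60 = 38.25″

42°54′40″ S, 120°28′38″ E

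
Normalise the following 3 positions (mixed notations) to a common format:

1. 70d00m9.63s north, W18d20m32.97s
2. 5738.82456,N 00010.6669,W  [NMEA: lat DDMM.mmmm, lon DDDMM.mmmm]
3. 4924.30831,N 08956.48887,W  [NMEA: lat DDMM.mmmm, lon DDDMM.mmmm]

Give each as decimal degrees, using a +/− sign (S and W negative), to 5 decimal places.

Point 1:
  φ: 70 + 0/60 + 9.63/3600 = 70.002675
  N → positive
  Longitude: 18 + 20/60 + 32.97/3600 = 18.342492
  hemisphere W, so the sign is −
Point 2:
  Lat: degrees = first 2 digits = 57, minutes = 38.82456; 57 + 38.82456/60 = 57.647076
  N ⇒ keep positive
  Lon: split at 3 digits → 000° and 10.6669′; 0 + 10.6669/60 = 0.177782
  hemisphere W, so the sign is −
Point 3:
  φ: split at 2 digits → 49° and 24.30831′; 49 + 24.30831/60 = 49.405139
  N ⇒ keep positive
  Lon: degrees = first 3 digits = 89, minutes = 56.48887; 89 + 56.48887/60 = 89.941481
  hemisphere W, so the sign is −

1. 70.00268, -18.34249
2. 57.64708, -0.17778
3. 49.40514, -89.94148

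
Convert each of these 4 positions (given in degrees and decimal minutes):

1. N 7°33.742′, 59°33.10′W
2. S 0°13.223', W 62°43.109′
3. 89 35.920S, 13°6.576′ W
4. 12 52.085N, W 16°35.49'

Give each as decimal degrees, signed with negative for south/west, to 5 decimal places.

1. 7.56237, -59.55167
2. -0.22038, -62.71848
3. -89.59867, -13.10960
4. 12.86808, -16.59150

Point 1:
  φ: 7 + 33.742/60 = 7.562367
  N → positive
  Longitude: 33.1′ = 0.551667°; total 59.551667
  W → negative
Point 2:
  Latitude: 0 + 13.223/60 = 0.220383
  S ⇒ negate
  Lon: 62 + 43.109/60 = 62.718483
  W ⇒ negate
Point 3:
  φ: 89 + 35.92/60 = 89.598667
  S ⇒ negate
  λ: 13 + 6.576/60 = 13.109600
  W → negative
Point 4:
  φ: 12 + 52.085/60 = 12.868083
  N ⇒ keep positive
  Lon: 35.49′ = 0.591500°; total 16.591500
  W ⇒ negate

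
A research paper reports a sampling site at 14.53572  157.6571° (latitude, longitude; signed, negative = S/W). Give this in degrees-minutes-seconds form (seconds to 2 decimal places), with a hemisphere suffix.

Lat: whole degrees 14; 32.14320′ → 32′ and 8.5920″
Longitude: whole degrees 157; 39.42600′ → 39′ and 25.5600″

14°32′8.59″ N, 157°39′25.56″ E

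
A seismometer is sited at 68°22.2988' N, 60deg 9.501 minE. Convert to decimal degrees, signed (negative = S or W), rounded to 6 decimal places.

68.371647, 60.158350

Lat: 22.2988′ = 0.371647°; total 68.3716467
N ⇒ keep positive
Longitude: 9.501′ = 0.158350°; total 60.1583500
E ⇒ keep positive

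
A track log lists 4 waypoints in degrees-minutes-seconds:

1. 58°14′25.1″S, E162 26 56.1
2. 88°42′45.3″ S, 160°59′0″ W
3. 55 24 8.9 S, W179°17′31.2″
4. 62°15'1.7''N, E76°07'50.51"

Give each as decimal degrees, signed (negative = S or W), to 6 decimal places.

1. -58.240306, 162.448917
2. -88.712583, -160.983333
3. -55.402472, -179.292000
4. 62.250472, 76.130697

Point 1:
  Lat: 58° + 14/60 + 25.1/3600 = 58 + 0.233333 + 0.006972 = 58.2403056
  hemisphere S, so the sign is −
  Lon: 26′ + 56.1″ = 26.93500′; 162 + 26.93500/60 = 162.4489167
  E ⇒ keep positive
Point 2:
  Latitude: 42′ + 45.3″ = 42.75500′; 88 + 42.75500/60 = 88.7125833
  S ⇒ negate
  Lon: 59′ + 0″ = 59.00000′; 160 + 59.00000/60 = 160.9833333
  W → negative
Point 3:
  Lat: 55 + 24/60 + 8.9/3600 = 55.4024722
  hemisphere S, so the sign is −
  Longitude: 17′ + 31.2″ = 17.52000′; 179 + 17.52000/60 = 179.2920000
  W ⇒ negate
Point 4:
  Latitude: 15′ + 1.7″ = 15.02833′; 62 + 15.02833/60 = 62.2504722
  N ⇒ keep positive
  λ: 76 + 7/60 + 50.51/3600 = 76.1306972
  E → positive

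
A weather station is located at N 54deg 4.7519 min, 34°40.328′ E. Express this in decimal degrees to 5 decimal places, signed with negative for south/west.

Latitude: 54 + 4.7519/60 = 54.079198
N → positive
λ: 40.328′ = 0.672133°; total 34.672133
E → positive

54.07920, 34.67213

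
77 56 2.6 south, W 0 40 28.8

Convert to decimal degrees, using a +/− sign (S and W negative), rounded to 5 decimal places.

Latitude: 56′ + 2.6″ = 56.04333′; 77 + 56.04333/60 = 77.934056
hemisphere S, so the sign is −
λ: 40′ + 28.8″ = 40.48000′; 0 + 40.48000/60 = 0.674667
W → negative

-77.93406, -0.67467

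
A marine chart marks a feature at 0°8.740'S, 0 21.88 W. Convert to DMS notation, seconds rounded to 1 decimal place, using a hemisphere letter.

Lat: 8.74000′ → 8′ and 0.74000 × 60 = 44.400″
Lon: fractional minutes 0.88000 × 60 = 52.800″

0°08′44.4″ S, 0°21′52.8″ W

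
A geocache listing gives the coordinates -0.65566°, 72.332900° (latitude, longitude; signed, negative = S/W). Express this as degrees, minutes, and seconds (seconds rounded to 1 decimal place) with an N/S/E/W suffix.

0°39′20.4″ S, 72°19′58.4″ E

Latitude is negative → S; |value| = 0.655660
φ: 0.655660° → 39.33960′; 0.33960 × 60 = 20.376″
Longitude: 0.332900 × 60 = 19.97400′ → 19′, remainder × 60 = 58.440″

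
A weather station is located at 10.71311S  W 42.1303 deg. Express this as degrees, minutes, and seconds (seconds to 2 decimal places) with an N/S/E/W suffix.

Latitude: 0.713110 × 60 = 42.78660′ → 42′, remainder × 60 = 47.1960″
λ: 0.130300 × 60 = 7.81800′ → 7′, remainder × 60 = 49.0800″

10°42′47.20″ S, 42°07′49.08″ W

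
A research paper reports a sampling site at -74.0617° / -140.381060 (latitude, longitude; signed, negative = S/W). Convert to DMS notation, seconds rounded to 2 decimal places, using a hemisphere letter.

Latitude is negative → S; |value| = 74.061700
Lat: whole degrees 74; 3.70200′ → 3′ and 42.1200″
Longitude is negative → W; |value| = 140.381060
λ: whole degrees 140; 22.86360′ → 22′ and 51.8160″

74°03′42.12″ S, 140°22′51.82″ W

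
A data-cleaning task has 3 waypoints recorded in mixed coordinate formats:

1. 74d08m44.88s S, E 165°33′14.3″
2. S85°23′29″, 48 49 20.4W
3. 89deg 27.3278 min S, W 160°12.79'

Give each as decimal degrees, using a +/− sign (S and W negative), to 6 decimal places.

1. -74.145800, 165.553972
2. -85.391389, -48.822333
3. -89.455463, -160.213167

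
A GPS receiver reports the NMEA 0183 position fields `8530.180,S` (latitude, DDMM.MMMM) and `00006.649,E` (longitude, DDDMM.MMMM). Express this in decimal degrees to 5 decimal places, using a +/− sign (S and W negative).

-85.50300, 0.11082

Lat: degrees = first 2 digits = 85, minutes = 30.18; 85 + 30.18/60 = 85.503000
hemisphere S, so the sign is −
Lon: split at 3 digits → 000° and 6.649′; 0 + 6.649/60 = 0.110817
E → positive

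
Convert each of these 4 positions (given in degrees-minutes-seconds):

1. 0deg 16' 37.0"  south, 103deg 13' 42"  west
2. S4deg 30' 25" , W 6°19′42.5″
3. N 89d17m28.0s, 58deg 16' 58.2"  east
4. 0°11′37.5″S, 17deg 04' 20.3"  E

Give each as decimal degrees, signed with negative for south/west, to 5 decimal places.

Point 1:
  Lat: 16′ + 37″ = 16.61667′; 0 + 16.61667/60 = 0.276944
  S ⇒ negate
  λ: 13′ + 42″ = 13.70000′; 103 + 13.70000/60 = 103.228333
  W → negative
Point 2:
  Lat: 4° + 30/60 + 25/3600 = 4 + 0.500000 + 0.006944 = 4.506944
  hemisphere S, so the sign is −
  Lon: 19′ + 42.5″ = 19.70833′; 6 + 19.70833/60 = 6.328472
  hemisphere W, so the sign is −
Point 3:
  Latitude: 17′ + 28″ = 17.46667′; 89 + 17.46667/60 = 89.291111
  N ⇒ keep positive
  λ: 58 + 16/60 + 58.2/3600 = 58.282833
  E ⇒ keep positive
Point 4:
  Latitude: 11′ + 37.5″ = 11.62500′; 0 + 11.62500/60 = 0.193750
  S → negative
  Lon: 4′ + 20.3″ = 4.33833′; 17 + 4.33833/60 = 17.072306
  E → positive

1. -0.27694, -103.22833
2. -4.50694, -6.32847
3. 89.29111, 58.28283
4. -0.19375, 17.07231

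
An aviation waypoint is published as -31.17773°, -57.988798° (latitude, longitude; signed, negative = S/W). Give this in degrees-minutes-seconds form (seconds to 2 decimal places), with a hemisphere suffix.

Latitude is negative → S; |value| = 31.177730
φ: whole degrees 31; 10.66380′ → 10′ and 39.8280″
Longitude is negative → W; |value| = 57.988798
Lon: 0.988798° → 59.32788′; 0.32788 × 60 = 19.6728″

31°10′39.83″ S, 57°59′19.67″ W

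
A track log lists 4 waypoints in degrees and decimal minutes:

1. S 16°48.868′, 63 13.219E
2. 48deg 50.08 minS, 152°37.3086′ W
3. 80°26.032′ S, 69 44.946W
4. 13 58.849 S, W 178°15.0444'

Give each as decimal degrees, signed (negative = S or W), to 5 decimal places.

1. -16.81447, 63.22032
2. -48.83467, -152.62181
3. -80.43387, -69.74910
4. -13.98082, -178.25074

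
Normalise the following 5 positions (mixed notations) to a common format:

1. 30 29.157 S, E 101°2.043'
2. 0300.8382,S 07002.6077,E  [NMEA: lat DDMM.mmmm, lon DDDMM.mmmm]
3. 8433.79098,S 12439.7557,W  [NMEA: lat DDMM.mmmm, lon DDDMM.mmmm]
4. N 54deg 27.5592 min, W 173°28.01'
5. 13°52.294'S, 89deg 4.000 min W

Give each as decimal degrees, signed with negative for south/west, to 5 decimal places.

1. -30.48595, 101.03405
2. -3.01397, 70.04346
3. -84.56318, -124.66260
4. 54.45932, -173.46683
5. -13.87157, -89.06667

Point 1:
  Lat: 30 + 29.157/60 = 30.485950
  S ⇒ negate
  Lon: 2.043′ = 0.034050°; total 101.034050
  E → positive
Point 2:
  Latitude: degrees = first 2 digits = 3, minutes = 0.8382; 3 + 0.8382/60 = 3.013970
  hemisphere S, so the sign is −
  Longitude: split at 3 digits → 070° and 2.6077′; 70 + 2.6077/60 = 70.043462
  E → positive
Point 3:
  Lat: degrees = first 2 digits = 84, minutes = 33.79098; 84 + 33.79098/60 = 84.563183
  hemisphere S, so the sign is −
  λ: degrees = first 3 digits = 124, minutes = 39.7557; 124 + 39.7557/60 = 124.662595
  W ⇒ negate
Point 4:
  Latitude: 27.5592′ = 0.459320°; total 54.459320
  N → positive
  Lon: 28.01′ = 0.466833°; total 173.466833
  hemisphere W, so the sign is −
Point 5:
  φ: 52.294′ = 0.871567°; total 13.871567
  hemisphere S, so the sign is −
  Lon: 4′ = 0.066667°; total 89.066667
  W ⇒ negate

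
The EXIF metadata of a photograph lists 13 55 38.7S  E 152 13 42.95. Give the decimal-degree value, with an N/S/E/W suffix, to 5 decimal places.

Lat: 55′ + 38.7″ = 55.64500′; 13 + 55.64500/60 = 13.927417
λ: 152 + 13/60 + 42.95/3600 = 152.228597

13.92742° S, 152.22860° E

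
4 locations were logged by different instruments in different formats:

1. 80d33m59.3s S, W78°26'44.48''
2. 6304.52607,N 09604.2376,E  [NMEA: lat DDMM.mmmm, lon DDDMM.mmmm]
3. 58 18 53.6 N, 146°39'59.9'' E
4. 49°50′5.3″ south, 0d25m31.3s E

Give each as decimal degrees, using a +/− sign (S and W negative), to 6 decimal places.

1. -80.566472, -78.445689
2. 63.075435, 96.070627
3. 58.314889, 146.666639
4. -49.834806, 0.425361

Point 1:
  Lat: 80° + 33/60 + 59.3/3600 = 80 + 0.550000 + 0.016472 = 80.5664722
  hemisphere S, so the sign is −
  Longitude: 78 + 26/60 + 44.48/3600 = 78.4456889
  hemisphere W, so the sign is −
Point 2:
  Latitude: degrees = first 2 digits = 63, minutes = 4.52607; 63 + 4.52607/60 = 63.0754345
  N → positive
  λ: degrees = first 3 digits = 96, minutes = 4.2376; 96 + 4.2376/60 = 96.0706267
  E ⇒ keep positive
Point 3:
  Lat: 18′ + 53.6″ = 18.89333′; 58 + 18.89333/60 = 58.3148889
  N → positive
  Longitude: 146 + 39/60 + 59.9/3600 = 146.6666389
  E ⇒ keep positive
Point 4:
  Lat: 49 + 50/60 + 5.3/3600 = 49.8348056
  hemisphere S, so the sign is −
  Longitude: 0 + 25/60 + 31.3/3600 = 0.4253611
  E → positive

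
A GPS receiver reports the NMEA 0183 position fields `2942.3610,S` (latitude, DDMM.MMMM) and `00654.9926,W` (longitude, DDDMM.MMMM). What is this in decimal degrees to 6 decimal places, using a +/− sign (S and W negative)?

-29.706017, -6.916543

Lat: degrees = first 2 digits = 29, minutes = 42.361; 29 + 42.361/60 = 29.7060167
hemisphere S, so the sign is −
Longitude: split at 3 digits → 006° and 54.9926′; 6 + 54.9926/60 = 6.9165433
W → negative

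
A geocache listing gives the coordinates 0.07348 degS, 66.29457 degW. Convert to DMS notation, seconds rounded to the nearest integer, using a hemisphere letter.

Lat: 0.073480 × 60 = 4.40880′ → 4′, remainder × 60 = 24.53″
Longitude: whole degrees 66; 17.67420′ → 17′ and 40.45″

0°04′25″ S, 66°17′40″ W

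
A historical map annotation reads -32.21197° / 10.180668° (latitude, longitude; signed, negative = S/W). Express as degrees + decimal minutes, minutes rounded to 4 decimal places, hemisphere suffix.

Latitude is negative → S; |value| = 32.211970
Lat: fractional part 0.211970 → 12.718200 minutes
Lon: minutes = (10.180668 − 10) × 60 = 10.840080

32° 12.7182′ S, 10° 10.8401′ E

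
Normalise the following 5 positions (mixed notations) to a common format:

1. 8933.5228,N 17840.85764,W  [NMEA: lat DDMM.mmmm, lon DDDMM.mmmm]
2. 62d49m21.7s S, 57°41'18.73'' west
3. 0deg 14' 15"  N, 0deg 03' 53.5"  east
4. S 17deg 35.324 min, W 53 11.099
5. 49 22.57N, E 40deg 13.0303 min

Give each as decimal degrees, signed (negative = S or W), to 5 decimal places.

Point 1:
  φ: degrees = first 2 digits = 89, minutes = 33.5228; 89 + 33.5228/60 = 89.558713
  N → positive
  λ: degrees = first 3 digits = 178, minutes = 40.85764; 178 + 40.85764/60 = 178.680961
  hemisphere W, so the sign is −
Point 2:
  Lat: 62° + 49/60 + 21.7/3600 = 62 + 0.816667 + 0.006028 = 62.822694
  S ⇒ negate
  Lon: 57° + 41/60 + 18.73/3600 = 57 + 0.683333 + 0.005203 = 57.688536
  W ⇒ negate
Point 3:
  Lat: 0 + 14/60 + 15/3600 = 0.237500
  N → positive
  λ: 0° + 3/60 + 53.5/3600 = 0 + 0.050000 + 0.014861 = 0.064861
  E → positive
Point 4:
  φ: 17 + 35.324/60 = 17.588733
  S ⇒ negate
  Longitude: 53 + 11.099/60 = 53.184983
  hemisphere W, so the sign is −
Point 5:
  Latitude: 49 + 22.57/60 = 49.376167
  N → positive
  Longitude: 13.0303′ = 0.217172°; total 40.217172
  E ⇒ keep positive

1. 89.55871, -178.68096
2. -62.82269, -57.68854
3. 0.23750, 0.06486
4. -17.58873, -53.18498
5. 49.37617, 40.21717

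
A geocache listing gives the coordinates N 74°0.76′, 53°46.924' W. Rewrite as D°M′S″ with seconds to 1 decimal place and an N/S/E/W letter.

74°00′45.6″ N, 53°46′55.4″ W

Latitude: fractional minutes 0.76000 × 60 = 45.600″
λ: 46.92400′ → 46′ and 0.92400 × 60 = 55.440″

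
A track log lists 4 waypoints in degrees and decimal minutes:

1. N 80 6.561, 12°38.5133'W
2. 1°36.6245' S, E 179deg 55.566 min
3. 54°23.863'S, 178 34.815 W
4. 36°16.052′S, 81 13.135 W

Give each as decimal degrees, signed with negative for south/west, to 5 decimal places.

1. 80.10935, -12.64189
2. -1.61041, 179.92610
3. -54.39772, -178.58025
4. -36.26753, -81.21892

Point 1:
  Lat: 80 + 6.561/60 = 80.109350
  N → positive
  λ: 38.5133′ = 0.641888°; total 12.641888
  W ⇒ negate
Point 2:
  Latitude: 36.6245′ = 0.610408°; total 1.610408
  hemisphere S, so the sign is −
  Longitude: 179 + 55.566/60 = 179.926100
  E ⇒ keep positive
Point 3:
  φ: 54 + 23.863/60 = 54.397717
  S → negative
  Lon: 178 + 34.815/60 = 178.580250
  W ⇒ negate
Point 4:
  Latitude: 16.052′ = 0.267533°; total 36.267533
  S → negative
  Longitude: 81 + 13.135/60 = 81.218917
  hemisphere W, so the sign is −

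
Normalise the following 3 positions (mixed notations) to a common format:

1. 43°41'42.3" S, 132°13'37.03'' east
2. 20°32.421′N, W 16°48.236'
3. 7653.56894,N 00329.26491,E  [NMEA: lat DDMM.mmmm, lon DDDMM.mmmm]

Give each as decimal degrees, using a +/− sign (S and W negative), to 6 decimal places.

1. -43.695083, 132.226953
2. 20.540350, -16.803933
3. 76.892816, 3.487749

Point 1:
  Latitude: 43 + 41/60 + 42.3/3600 = 43.6950833
  S ⇒ negate
  Lon: 132° + 13/60 + 37.03/3600 = 132 + 0.216667 + 0.010286 = 132.2269528
  E → positive
Point 2:
  φ: 20 + 32.421/60 = 20.5403500
  N ⇒ keep positive
  λ: 16 + 48.236/60 = 16.8039333
  W → negative
Point 3:
  φ: degrees = first 2 digits = 76, minutes = 53.56894; 76 + 53.56894/60 = 76.8928157
  N → positive
  Longitude: split at 3 digits → 003° and 29.26491′; 3 + 29.26491/60 = 3.4877485
  E ⇒ keep positive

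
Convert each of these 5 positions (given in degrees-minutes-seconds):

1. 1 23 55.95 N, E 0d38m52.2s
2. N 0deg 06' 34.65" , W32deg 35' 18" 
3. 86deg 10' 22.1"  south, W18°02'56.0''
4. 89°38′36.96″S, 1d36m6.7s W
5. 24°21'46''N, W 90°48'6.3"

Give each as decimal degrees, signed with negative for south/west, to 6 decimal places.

1. 1.398875, 0.647833
2. 0.109625, -32.588333
3. -86.172806, -18.048889
4. -89.643600, -1.601861
5. 24.362778, -90.801750

Point 1:
  Lat: 1° + 23/60 + 55.95/3600 = 1 + 0.383333 + 0.015542 = 1.3988750
  N ⇒ keep positive
  Lon: 0 + 38/60 + 52.2/3600 = 0.6478333
  E → positive
Point 2:
  Lat: 6′ + 34.65″ = 6.57750′; 0 + 6.57750/60 = 0.1096250
  N → positive
  λ: 35′ + 18″ = 35.30000′; 32 + 35.30000/60 = 32.5883333
  W ⇒ negate
Point 3:
  φ: 10′ + 22.1″ = 10.36833′; 86 + 10.36833/60 = 86.1728056
  S ⇒ negate
  Longitude: 18 + 2/60 + 56/3600 = 18.0488889
  W → negative
Point 4:
  Lat: 38′ + 36.96″ = 38.61600′; 89 + 38.61600/60 = 89.6436000
  hemisphere S, so the sign is −
  Longitude: 1 + 36/60 + 6.7/3600 = 1.6018611
  W → negative
Point 5:
  Latitude: 24 + 21/60 + 46/3600 = 24.3627778
  N ⇒ keep positive
  λ: 48′ + 6.3″ = 48.10500′; 90 + 48.10500/60 = 90.8017500
  hemisphere W, so the sign is −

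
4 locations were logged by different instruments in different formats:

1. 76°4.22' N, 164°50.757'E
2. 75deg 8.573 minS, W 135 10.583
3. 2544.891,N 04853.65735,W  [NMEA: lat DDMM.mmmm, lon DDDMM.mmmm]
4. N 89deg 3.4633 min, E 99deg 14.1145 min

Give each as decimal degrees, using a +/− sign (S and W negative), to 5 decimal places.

Point 1:
  Lat: 76 + 4.22/60 = 76.070333
  N → positive
  Lon: 164 + 50.757/60 = 164.845950
  E ⇒ keep positive
Point 2:
  Lat: 8.573′ = 0.142883°; total 75.142883
  S → negative
  Lon: 10.583′ = 0.176383°; total 135.176383
  W ⇒ negate
Point 3:
  Latitude: degrees = first 2 digits = 25, minutes = 44.891; 25 + 44.891/60 = 25.748183
  N → positive
  Lon: degrees = first 3 digits = 48, minutes = 53.65735; 48 + 53.65735/60 = 48.894289
  W ⇒ negate
Point 4:
  Lat: 3.4633′ = 0.057722°; total 89.057722
  N → positive
  Longitude: 99 + 14.1145/60 = 99.235242
  E ⇒ keep positive

1. 76.07033, 164.84595
2. -75.14288, -135.17638
3. 25.74818, -48.89429
4. 89.05772, 99.23524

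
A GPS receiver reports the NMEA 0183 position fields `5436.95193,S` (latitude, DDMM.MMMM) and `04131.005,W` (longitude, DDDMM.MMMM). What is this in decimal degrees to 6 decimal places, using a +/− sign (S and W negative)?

-54.615866, -41.516750

Lat: split at 2 digits → 54° and 36.95193′; 54 + 36.95193/60 = 54.6158655
hemisphere S, so the sign is −
Longitude: degrees = first 3 digits = 41, minutes = 31.005; 41 + 31.005/60 = 41.5167500
hemisphere W, so the sign is −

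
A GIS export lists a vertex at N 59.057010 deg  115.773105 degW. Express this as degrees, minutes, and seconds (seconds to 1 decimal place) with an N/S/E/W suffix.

59°03′25.2″ N, 115°46′23.2″ W

φ: 0.057010° → 3.42060′; 0.42060 × 60 = 25.236″
λ: 0.773105 × 60 = 46.38630′ → 46′, remainder × 60 = 23.178″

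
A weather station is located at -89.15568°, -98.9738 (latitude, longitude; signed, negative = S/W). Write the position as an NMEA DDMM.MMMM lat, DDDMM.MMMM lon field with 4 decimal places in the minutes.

Latitude is negative → S; |value| = 89.155680
φ: fractional part 0.155680 → 9.340800 minutes
Longitude is negative → W; |value| = 98.973800
λ: fractional part 0.973800 → 58.428000 minutes

8909.3408,S / 09858.4280,W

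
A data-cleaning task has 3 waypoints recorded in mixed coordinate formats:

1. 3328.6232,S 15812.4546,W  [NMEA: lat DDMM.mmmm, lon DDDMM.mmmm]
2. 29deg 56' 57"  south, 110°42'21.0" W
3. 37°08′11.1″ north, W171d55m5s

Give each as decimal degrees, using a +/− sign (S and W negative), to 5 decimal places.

Point 1:
  φ: degrees = first 2 digits = 33, minutes = 28.6232; 33 + 28.6232/60 = 33.477053
  S ⇒ negate
  λ: split at 3 digits → 158° and 12.4546′; 158 + 12.4546/60 = 158.207577
  hemisphere W, so the sign is −
Point 2:
  Lat: 29° + 56/60 + 57/3600 = 29 + 0.933333 + 0.015833 = 29.949167
  hemisphere S, so the sign is −
  Lon: 110 + 42/60 + 21/3600 = 110.705833
  W → negative
Point 3:
  Latitude: 8′ + 11.1″ = 8.18500′; 37 + 8.18500/60 = 37.136417
  N ⇒ keep positive
  λ: 171° + 55/60 + 5/3600 = 171 + 0.916667 + 0.001389 = 171.918056
  W ⇒ negate

1. -33.47705, -158.20758
2. -29.94917, -110.70583
3. 37.13642, -171.91806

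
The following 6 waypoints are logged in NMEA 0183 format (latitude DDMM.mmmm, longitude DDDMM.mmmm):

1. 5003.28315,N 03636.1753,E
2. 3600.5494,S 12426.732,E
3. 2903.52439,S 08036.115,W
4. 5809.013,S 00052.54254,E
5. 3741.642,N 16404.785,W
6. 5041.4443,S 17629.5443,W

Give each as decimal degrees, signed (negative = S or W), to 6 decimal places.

1. 50.054719, 36.602922
2. -36.009157, 124.445533
3. -29.058740, -80.601917
4. -58.150217, 0.875709
5. 37.694033, -164.079750
6. -50.690738, -176.492405

Point 1:
  φ: split at 2 digits → 50° and 3.28315′; 50 + 3.28315/60 = 50.0547192
  N ⇒ keep positive
  Longitude: split at 3 digits → 036° and 36.1753′; 36 + 36.1753/60 = 36.6029217
  E → positive
Point 2:
  Latitude: split at 2 digits → 36° and 0.5494′; 36 + 0.5494/60 = 36.0091567
  hemisphere S, so the sign is −
  Longitude: split at 3 digits → 124° and 26.732′; 124 + 26.732/60 = 124.4455333
  E → positive
Point 3:
  Latitude: split at 2 digits → 29° and 3.52439′; 29 + 3.52439/60 = 29.0587398
  hemisphere S, so the sign is −
  λ: degrees = first 3 digits = 80, minutes = 36.115; 80 + 36.115/60 = 80.6019167
  hemisphere W, so the sign is −
Point 4:
  Latitude: degrees = first 2 digits = 58, minutes = 9.013; 58 + 9.013/60 = 58.1502167
  S ⇒ negate
  λ: split at 3 digits → 000° and 52.54254′; 0 + 52.54254/60 = 0.8757090
  E ⇒ keep positive
Point 5:
  φ: split at 2 digits → 37° and 41.642′; 37 + 41.642/60 = 37.6940333
  N ⇒ keep positive
  λ: degrees = first 3 digits = 164, minutes = 4.785; 164 + 4.785/60 = 164.0797500
  W ⇒ negate
Point 6:
  Latitude: split at 2 digits → 50° and 41.4443′; 50 + 41.4443/60 = 50.6907383
  hemisphere S, so the sign is −
  λ: split at 3 digits → 176° and 29.5443′; 176 + 29.5443/60 = 176.4924050
  hemisphere W, so the sign is −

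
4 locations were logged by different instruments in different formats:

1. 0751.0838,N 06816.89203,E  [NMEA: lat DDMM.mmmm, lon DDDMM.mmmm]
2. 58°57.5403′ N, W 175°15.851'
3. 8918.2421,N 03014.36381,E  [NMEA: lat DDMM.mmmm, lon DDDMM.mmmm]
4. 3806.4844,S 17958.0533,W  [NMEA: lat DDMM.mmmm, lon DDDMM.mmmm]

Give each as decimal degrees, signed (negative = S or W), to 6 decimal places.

1. 7.851397, 68.281534
2. 58.959005, -175.264183
3. 89.304035, 30.239397
4. -38.108073, -179.967555

Point 1:
  Latitude: split at 2 digits → 07° and 51.0838′; 7 + 51.0838/60 = 7.8513967
  N → positive
  λ: split at 3 digits → 068° and 16.89203′; 68 + 16.89203/60 = 68.2815338
  E ⇒ keep positive
Point 2:
  Lat: 58 + 57.5403/60 = 58.9590050
  N → positive
  Longitude: 175 + 15.851/60 = 175.2641833
  W → negative
Point 3:
  φ: degrees = first 2 digits = 89, minutes = 18.2421; 89 + 18.2421/60 = 89.3040350
  N → positive
  λ: split at 3 digits → 030° and 14.36381′; 30 + 14.36381/60 = 30.2393968
  E ⇒ keep positive
Point 4:
  Lat: split at 2 digits → 38° and 6.4844′; 38 + 6.4844/60 = 38.1080733
  S → negative
  λ: degrees = first 3 digits = 179, minutes = 58.0533; 179 + 58.0533/60 = 179.9675550
  W → negative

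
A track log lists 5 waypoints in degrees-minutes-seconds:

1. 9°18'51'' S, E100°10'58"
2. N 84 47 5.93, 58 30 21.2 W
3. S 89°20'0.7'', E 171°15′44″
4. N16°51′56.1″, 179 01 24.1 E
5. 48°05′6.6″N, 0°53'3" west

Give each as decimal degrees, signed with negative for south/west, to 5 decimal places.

1. -9.31417, 100.18278
2. 84.78498, -58.50589
3. -89.33353, 171.26222
4. 16.86558, 179.02336
5. 48.08517, -0.88417

Point 1:
  Latitude: 18′ + 51″ = 18.85000′; 9 + 18.85000/60 = 9.314167
  hemisphere S, so the sign is −
  Longitude: 10′ + 58″ = 10.96667′; 100 + 10.96667/60 = 100.182778
  E → positive
Point 2:
  Latitude: 47′ + 5.93″ = 47.09883′; 84 + 47.09883/60 = 84.784981
  N ⇒ keep positive
  λ: 30′ + 21.2″ = 30.35333′; 58 + 30.35333/60 = 58.505889
  W ⇒ negate
Point 3:
  Lat: 20′ + 0.7″ = 20.01167′; 89 + 20.01167/60 = 89.333528
  S ⇒ negate
  Lon: 171 + 15/60 + 44/3600 = 171.262222
  E ⇒ keep positive
Point 4:
  Latitude: 16° + 51/60 + 56.1/3600 = 16 + 0.850000 + 0.015583 = 16.865583
  N → positive
  Longitude: 1′ + 24.1″ = 1.40167′; 179 + 1.40167/60 = 179.023361
  E ⇒ keep positive
Point 5:
  φ: 48° + 5/60 + 6.6/3600 = 48 + 0.083333 + 0.001833 = 48.085167
  N → positive
  Lon: 0 + 53/60 + 3/3600 = 0.884167
  W → negative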